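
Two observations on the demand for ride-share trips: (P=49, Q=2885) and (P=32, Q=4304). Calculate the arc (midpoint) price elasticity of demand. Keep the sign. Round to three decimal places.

-0.940

ΔQ = 4304 − 2885 = 1419; ΔP = 32 − 49 = -17.
Midpoints: P̄ = 40.50, Q̄ = 3594.5.
ε = (ΔQ/ΔP)(P̄/Q̄) = (1419/-17)(40.50/3594.5).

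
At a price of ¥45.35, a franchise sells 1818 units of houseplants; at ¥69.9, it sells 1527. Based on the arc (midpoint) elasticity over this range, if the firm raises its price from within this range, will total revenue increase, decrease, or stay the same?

increase

Arc ε = (-291/24.55)(57.62/1672.5) ≈ -0.408.
|ε| = 0.41 < 1, so demand is inelastic. A price rise therefore raises total revenue.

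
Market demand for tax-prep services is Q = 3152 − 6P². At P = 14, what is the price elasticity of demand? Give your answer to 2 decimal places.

At P = 14, Q = 1976.
dQ/dP = −12P = -168.
ε = (dQ/dP)(P/Q) = (-168)(14/1976).
|ε| > 1, so demand is elastic at this price.

-1.19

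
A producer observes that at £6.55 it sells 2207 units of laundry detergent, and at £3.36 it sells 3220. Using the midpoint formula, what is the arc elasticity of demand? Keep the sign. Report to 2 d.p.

ΔQ = 3220 − 2207 = 1013; ΔP = 3.36 − 6.55 = -3.19.
Midpoints: P̄ = 4.96, Q̄ = 2713.5.
ε = (ΔQ/ΔP)(P̄/Q̄) = (1013/-3.19)(4.96/2713.5).

-0.58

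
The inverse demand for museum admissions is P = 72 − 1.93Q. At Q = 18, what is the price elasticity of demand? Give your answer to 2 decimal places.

-1.07

At Q = 18, P = 72 − 1.93(18) = 37.26.
dP/dQ = −1.93, so dQ/dP = 1/(−1.93) = -0.518.
ε = (dQ/dP)(P/Q) = (-0.518)(37.26/18).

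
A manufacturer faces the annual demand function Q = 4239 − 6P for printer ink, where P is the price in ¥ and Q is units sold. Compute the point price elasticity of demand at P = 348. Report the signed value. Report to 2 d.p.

At P = 348, Q = 2151.
dQ/dP = −6.
ε = (dQ/dP)(P/Q) = (-6)(348/2151).

-0.97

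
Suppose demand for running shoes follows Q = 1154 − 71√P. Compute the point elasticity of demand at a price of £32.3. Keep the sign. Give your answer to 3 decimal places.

At P = 32.3, Q = 750.485.
dQ/dP = −71/(2√P) = -6.246.
ε = (dQ/dP)(P/Q) = (-6.246)(32.3/750.485).
|ε| < 1, so demand is inelastic at this price.

-0.269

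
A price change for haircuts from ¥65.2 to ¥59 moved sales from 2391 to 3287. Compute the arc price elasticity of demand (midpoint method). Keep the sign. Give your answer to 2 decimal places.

ΔQ = 3287 − 2391 = 896; ΔP = 59 − 65.2 = -6.2.
Midpoints: P̄ = 62.10, Q̄ = 2839.0.
ε = (ΔQ/ΔP)(P̄/Q̄) = (896/-6.2)(62.10/2839.0).

-3.16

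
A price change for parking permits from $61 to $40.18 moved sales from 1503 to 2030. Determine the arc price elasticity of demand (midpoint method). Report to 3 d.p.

-0.725

ΔQ = 2030 − 1503 = 527; ΔP = 40.18 − 61 = -20.82.
Midpoints: P̄ = 50.59, Q̄ = 1766.5.
ε = (ΔQ/ΔP)(P̄/Q̄) = (527/-20.82)(50.59/1766.5).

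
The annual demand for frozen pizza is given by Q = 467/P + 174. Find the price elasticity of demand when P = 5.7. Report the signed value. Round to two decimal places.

At P = 5.7, Q = 255.930.
dQ/dP = −467/P² = -14.374.
ε = (dQ/dP)(P/Q) = (-14.374)(5.7/255.930).
|ε| < 1, so demand is inelastic at this price.

-0.32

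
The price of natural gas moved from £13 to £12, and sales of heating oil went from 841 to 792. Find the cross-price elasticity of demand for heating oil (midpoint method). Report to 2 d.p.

0.75

ΔQ_x = 792 − 841 = -49; ΔP_y = 12 − 13 = -1.
Midpoints: P̄_y = 12.50, Q̄_x = 816.5.
ε_xy = (ΔQ_x/ΔP_y)(P̄_y/Q̄_x) = (-49/-1)(12.50/816.5).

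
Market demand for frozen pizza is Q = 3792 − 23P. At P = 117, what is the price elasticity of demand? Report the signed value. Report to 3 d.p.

At P = 117, Q = 1101.
dQ/dP = −23.
ε = (dQ/dP)(P/Q) = (-23)(117/1101).

-2.444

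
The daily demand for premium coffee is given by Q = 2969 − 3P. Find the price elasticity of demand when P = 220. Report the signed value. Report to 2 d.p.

-0.29

At P = 220, Q = 2309.
dQ/dP = −3.
ε = (dQ/dP)(P/Q) = (-3)(220/2309).
|ε| < 1, so demand is inelastic at this price.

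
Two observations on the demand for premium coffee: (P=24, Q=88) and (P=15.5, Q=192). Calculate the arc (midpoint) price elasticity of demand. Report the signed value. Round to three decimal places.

ΔQ = 192 − 88 = 104; ΔP = 15.5 − 24 = -8.5.
Midpoints: P̄ = 19.75, Q̄ = 140.0.
ε = (ΔQ/ΔP)(P̄/Q̄) = (104/-8.5)(19.75/140.0).

-1.726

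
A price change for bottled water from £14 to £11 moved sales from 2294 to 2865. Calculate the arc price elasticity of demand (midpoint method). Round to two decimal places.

ΔQ = 2865 − 2294 = 571; ΔP = 11 − 14 = -3.
Midpoints: P̄ = 12.50, Q̄ = 2579.5.
ε = (ΔQ/ΔP)(P̄/Q̄) = (571/-3)(12.50/2579.5).

-0.92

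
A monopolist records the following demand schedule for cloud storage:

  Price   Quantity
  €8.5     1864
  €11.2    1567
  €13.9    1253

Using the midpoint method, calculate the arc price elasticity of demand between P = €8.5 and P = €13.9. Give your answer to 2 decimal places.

-0.81

At P = 8.5, Q = 1864; at P = 13.9, Q = 1253.
ΔQ = -611, ΔP = 5.4. Midpoints: P̄ = 11.20, Q̄ = 1558.5.
ε = (ΔQ/ΔP)(P̄/Q̄) = (-611/5.4)(11.20/1558.5).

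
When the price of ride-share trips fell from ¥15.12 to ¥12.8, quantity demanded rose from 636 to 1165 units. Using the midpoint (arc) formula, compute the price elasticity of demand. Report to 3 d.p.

-3.535

ΔQ = 1165 − 636 = 529; ΔP = 12.8 − 15.12 = -2.32.
Midpoints: P̄ = 13.96, Q̄ = 900.5.
ε = (ΔQ/ΔP)(P̄/Q̄) = (529/-2.32)(13.96/900.5).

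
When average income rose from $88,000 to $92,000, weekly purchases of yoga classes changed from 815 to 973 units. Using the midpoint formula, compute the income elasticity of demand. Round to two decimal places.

ΔQ = 158, ΔI = 4000. Midpoints: Ī = 90,000, Q̄ = 894.0.
ε_I = (ΔQ/ΔI)(Ī/Q̄) = (158/4000)(90000/894.0).

3.98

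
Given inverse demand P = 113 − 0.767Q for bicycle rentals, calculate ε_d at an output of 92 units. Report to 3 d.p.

-0.601

At Q = 92, P = 113 − 0.767(92) = 42.44.
dP/dQ = −0.767, so dQ/dP = 1/(−0.767) = -1.304.
ε = (dQ/dP)(P/Q) = (-1.304)(42.44/92).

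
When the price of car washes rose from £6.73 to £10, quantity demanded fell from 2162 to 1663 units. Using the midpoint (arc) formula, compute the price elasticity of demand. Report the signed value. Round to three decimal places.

-0.667

ΔQ = 1663 − 2162 = -499; ΔP = 10 − 6.73 = 3.27.
Midpoints: P̄ = 8.37, Q̄ = 1912.5.
ε = (ΔQ/ΔP)(P̄/Q̄) = (-499/3.27)(8.37/1912.5).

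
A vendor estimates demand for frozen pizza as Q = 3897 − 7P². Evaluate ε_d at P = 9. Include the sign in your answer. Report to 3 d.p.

At P = 9, Q = 3330.
dQ/dP = −14P = -126.
ε = (dQ/dP)(P/Q) = (-126)(9/3330).

-0.341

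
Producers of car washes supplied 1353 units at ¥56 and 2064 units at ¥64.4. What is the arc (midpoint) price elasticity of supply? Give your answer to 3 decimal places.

2.982

ΔQ = 2064 − 1353 = 711; ΔP = 64.4 − 56 = 8.4.
Midpoints: P̄ = 60.20, Q̄ = 1708.5.
ε_s = (ΔQ/ΔP)(P̄/Q̄) = (711/8.4)(60.20/1708.5).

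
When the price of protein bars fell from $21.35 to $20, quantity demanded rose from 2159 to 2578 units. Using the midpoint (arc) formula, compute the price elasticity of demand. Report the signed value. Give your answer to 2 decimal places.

-2.71

ΔQ = 2578 − 2159 = 419; ΔP = 20 − 21.35 = -1.35.
Midpoints: P̄ = 20.68, Q̄ = 2368.5.
ε = (ΔQ/ΔP)(P̄/Q̄) = (419/-1.35)(20.68/2368.5).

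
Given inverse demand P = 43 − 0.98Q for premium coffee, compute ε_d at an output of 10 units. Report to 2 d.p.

-3.39

At Q = 10, P = 43 − 0.98(10) = 33.20.
dP/dQ = −0.98, so dQ/dP = 1/(−0.98) = -1.020.
ε = (dQ/dP)(P/Q) = (-1.020)(33.20/10).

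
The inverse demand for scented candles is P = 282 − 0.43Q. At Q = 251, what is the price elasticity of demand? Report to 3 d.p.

-1.613

At Q = 251, P = 282 − 0.43(251) = 174.07.
dP/dQ = −0.43, so dQ/dP = 1/(−0.43) = -2.326.
ε = (dQ/dP)(P/Q) = (-2.326)(174.07/251).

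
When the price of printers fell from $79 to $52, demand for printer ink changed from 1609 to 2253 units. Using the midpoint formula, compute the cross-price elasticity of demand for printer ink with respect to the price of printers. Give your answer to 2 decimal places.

-0.81

ΔQ_x = 2253 − 1609 = 644; ΔP_y = 52 − 79 = -27.
Midpoints: P̄_y = 65.50, Q̄_x = 1931.0.
ε_xy = (ΔQ_x/ΔP_y)(P̄_y/Q̄_x) = (644/-27)(65.50/1931.0).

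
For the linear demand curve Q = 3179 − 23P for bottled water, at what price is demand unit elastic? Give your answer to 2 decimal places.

69.11

For linear demand Q = a − bP, ε = −bP/(a − bP). |ε| = 1 when bP = a − bP, i.e. P = a/(2b).
P = 3179/(2·23) = 3179/46 = 69.1087.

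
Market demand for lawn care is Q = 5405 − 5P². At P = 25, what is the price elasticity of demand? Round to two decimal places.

-2.74

At P = 25, Q = 2280.
dQ/dP = −10P = -250.
ε = (dQ/dP)(P/Q) = (-250)(25/2280).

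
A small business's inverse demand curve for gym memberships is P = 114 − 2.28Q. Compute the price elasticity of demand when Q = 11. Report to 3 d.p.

-3.545

At Q = 11, P = 114 − 2.28(11) = 88.92.
dP/dQ = −2.28, so dQ/dP = 1/(−2.28) = -0.439.
ε = (dQ/dP)(P/Q) = (-0.439)(88.92/11).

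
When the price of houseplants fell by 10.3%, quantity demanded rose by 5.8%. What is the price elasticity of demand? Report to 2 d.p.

ε = %ΔQ / %ΔP = (5.8)/(-10.3) = -0.563.

-0.56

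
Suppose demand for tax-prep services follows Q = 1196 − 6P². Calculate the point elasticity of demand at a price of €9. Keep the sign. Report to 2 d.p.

-1.37

At P = 9, Q = 710.
dQ/dP = −12P = -108.
ε = (dQ/dP)(P/Q) = (-108)(9/710).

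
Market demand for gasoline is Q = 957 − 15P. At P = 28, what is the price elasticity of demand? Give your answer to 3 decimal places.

At P = 28, Q = 537.
dQ/dP = −15.
ε = (dQ/dP)(P/Q) = (-15)(28/537).

-0.782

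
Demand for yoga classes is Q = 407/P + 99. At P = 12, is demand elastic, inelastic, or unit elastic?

Q = 132.917, dQ/dP = -2.826.
ε = (dQ/dP)(P/Q) ≈ -0.255.
|ε| = 0.26 < 1.

inelastic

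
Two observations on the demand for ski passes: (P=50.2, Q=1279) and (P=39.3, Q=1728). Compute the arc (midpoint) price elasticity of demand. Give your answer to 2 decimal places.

ΔQ = 1728 − 1279 = 449; ΔP = 39.3 − 50.2 = -10.9.
Midpoints: P̄ = 44.75, Q̄ = 1503.5.
ε = (ΔQ/ΔP)(P̄/Q̄) = (449/-10.9)(44.75/1503.5).

-1.23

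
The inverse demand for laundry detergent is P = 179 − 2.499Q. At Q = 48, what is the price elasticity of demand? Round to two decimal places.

-0.49

At Q = 48, P = 179 − 2.499(48) = 59.05.
dP/dQ = −2.499, so dQ/dP = 1/(−2.499) = -0.400.
ε = (dQ/dP)(P/Q) = (-0.400)(59.05/48).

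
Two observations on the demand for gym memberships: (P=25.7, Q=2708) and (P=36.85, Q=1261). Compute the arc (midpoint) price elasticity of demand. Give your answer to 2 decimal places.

-2.05

ΔQ = 1261 − 2708 = -1447; ΔP = 36.85 − 25.7 = 11.15.
Midpoints: P̄ = 31.27, Q̄ = 1984.5.
ε = (ΔQ/ΔP)(P̄/Q̄) = (-1447/11.15)(31.27/1984.5).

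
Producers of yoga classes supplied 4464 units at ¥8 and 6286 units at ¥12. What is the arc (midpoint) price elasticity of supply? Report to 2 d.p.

ΔQ = 6286 − 4464 = 1822; ΔP = 12 − 8 = 4.
Midpoints: P̄ = 10.00, Q̄ = 5375.0.
ε_s = (ΔQ/ΔP)(P̄/Q̄) = (1822/4)(10.00/5375.0).

0.85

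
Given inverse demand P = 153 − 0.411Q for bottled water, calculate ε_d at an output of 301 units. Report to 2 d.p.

-0.24

At Q = 301, P = 153 − 0.411(301) = 29.29.
dP/dQ = −0.411, so dQ/dP = 1/(−0.411) = -2.433.
ε = (dQ/dP)(P/Q) = (-2.433)(29.29/301).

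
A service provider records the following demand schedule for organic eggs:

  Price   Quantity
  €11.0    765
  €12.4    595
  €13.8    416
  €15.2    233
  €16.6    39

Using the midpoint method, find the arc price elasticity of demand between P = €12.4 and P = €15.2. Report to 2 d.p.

-4.31

At P = 12.4, Q = 595; at P = 15.2, Q = 233.
ΔQ = -362, ΔP = 2.8. Midpoints: P̄ = 13.80, Q̄ = 414.0.
ε = (ΔQ/ΔP)(P̄/Q̄) = (-362/2.8)(13.80/414.0).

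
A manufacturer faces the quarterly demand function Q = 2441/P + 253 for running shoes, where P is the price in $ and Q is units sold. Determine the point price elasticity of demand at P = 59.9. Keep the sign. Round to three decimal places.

-0.139

At P = 59.9, Q = 293.751.
dQ/dP = −2441/P² = -0.680.
ε = (dQ/dP)(P/Q) = (-0.680)(59.9/293.751).
|ε| < 1, so demand is inelastic at this price.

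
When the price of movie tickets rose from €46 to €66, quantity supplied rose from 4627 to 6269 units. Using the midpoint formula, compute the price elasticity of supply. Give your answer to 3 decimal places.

0.844

ΔQ = 6269 − 4627 = 1642; ΔP = 66 − 46 = 20.
Midpoints: P̄ = 56.00, Q̄ = 5448.0.
ε_s = (ΔQ/ΔP)(P̄/Q̄) = (1642/20)(56.00/5448.0).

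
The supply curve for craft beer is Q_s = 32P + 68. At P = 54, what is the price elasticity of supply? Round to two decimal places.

0.96

At P = 54, Q_s = 1796.
dQ_s/dP = 32.
ε_s = (dQ_s/dP)(P/Q_s) = (32)(54/1796).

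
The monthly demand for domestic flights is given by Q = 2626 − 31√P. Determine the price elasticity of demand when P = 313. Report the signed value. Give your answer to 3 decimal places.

At P = 313, Q = 2077.554.
dQ/dP = −31/(2√P) = -0.876.
ε = (dQ/dP)(P/Q) = (-0.876)(313/2077.554).

-0.132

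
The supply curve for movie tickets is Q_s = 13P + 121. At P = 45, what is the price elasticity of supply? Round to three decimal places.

At P = 45, Q_s = 706.
dQ_s/dP = 13.
ε_s = (dQ_s/dP)(P/Q_s) = (13)(45/706).

0.829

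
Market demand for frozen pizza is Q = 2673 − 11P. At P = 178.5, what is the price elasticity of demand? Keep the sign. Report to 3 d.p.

At P = 178.5, Q = 709.500.
dQ/dP = −11.
ε = (dQ/dP)(P/Q) = (-11)(178.5/709.500).
|ε| > 1, so demand is elastic at this price.

-2.767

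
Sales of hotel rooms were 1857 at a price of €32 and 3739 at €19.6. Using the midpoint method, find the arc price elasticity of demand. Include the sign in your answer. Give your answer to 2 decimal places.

ΔQ = 3739 − 1857 = 1882; ΔP = 19.6 − 32 = -12.4.
Midpoints: P̄ = 25.80, Q̄ = 2798.0.
ε = (ΔQ/ΔP)(P̄/Q̄) = (1882/-12.4)(25.80/2798.0).

-1.40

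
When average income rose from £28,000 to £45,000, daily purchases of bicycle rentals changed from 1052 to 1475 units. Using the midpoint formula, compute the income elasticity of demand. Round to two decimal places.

ΔQ = 423, ΔI = 17000. Midpoints: Ī = 36,500, Q̄ = 1263.5.
ε_I = (ΔQ/ΔI)(Ī/Q̄) = (423/17000)(36500/1263.5).

0.72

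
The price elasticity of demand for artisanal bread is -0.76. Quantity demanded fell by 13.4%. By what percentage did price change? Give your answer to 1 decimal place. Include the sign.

%ΔP ≈ %ΔQ / ε = (-13.4%)/(-0.76) = 17.63%.

17.6%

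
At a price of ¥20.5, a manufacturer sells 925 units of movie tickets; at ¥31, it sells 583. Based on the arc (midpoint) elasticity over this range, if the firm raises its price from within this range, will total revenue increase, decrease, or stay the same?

Arc ε = (-342/10.5)(25.75/754.0) ≈ -1.112.
|ε| = 1.11 > 1, so demand is elastic. A price rise therefore reduces total revenue.

decrease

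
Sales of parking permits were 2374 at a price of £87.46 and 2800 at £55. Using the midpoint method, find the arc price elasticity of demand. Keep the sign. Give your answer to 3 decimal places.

-0.361

ΔQ = 2800 − 2374 = 426; ΔP = 55 − 87.46 = -32.46.
Midpoints: P̄ = 71.23, Q̄ = 2587.0.
ε = (ΔQ/ΔP)(P̄/Q̄) = (426/-32.46)(71.23/2587.0).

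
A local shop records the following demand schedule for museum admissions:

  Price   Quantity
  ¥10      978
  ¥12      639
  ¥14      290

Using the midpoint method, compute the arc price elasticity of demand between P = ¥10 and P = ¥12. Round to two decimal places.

-2.31

At P = 10, Q = 978; at P = 12, Q = 639.
ΔQ = -339, ΔP = 2. Midpoints: P̄ = 11.00, Q̄ = 808.5.
ε = (ΔQ/ΔP)(P̄/Q̄) = (-339/2)(11.00/808.5).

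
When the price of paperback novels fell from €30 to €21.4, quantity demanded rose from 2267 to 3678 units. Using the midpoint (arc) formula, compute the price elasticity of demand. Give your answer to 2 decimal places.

-1.42

ΔQ = 3678 − 2267 = 1411; ΔP = 21.4 − 30 = -8.6.
Midpoints: P̄ = 25.70, Q̄ = 2972.5.
ε = (ΔQ/ΔP)(P̄/Q̄) = (1411/-8.6)(25.70/2972.5).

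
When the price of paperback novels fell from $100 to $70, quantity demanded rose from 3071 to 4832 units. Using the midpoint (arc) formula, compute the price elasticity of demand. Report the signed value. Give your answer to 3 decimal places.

-1.263

ΔQ = 4832 − 3071 = 1761; ΔP = 70 − 100 = -30.
Midpoints: P̄ = 85.00, Q̄ = 3951.5.
ε = (ΔQ/ΔP)(P̄/Q̄) = (1761/-30)(85.00/3951.5).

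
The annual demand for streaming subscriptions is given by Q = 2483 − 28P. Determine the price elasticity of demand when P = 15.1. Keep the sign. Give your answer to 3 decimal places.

At P = 15.1, Q = 2060.200.
dQ/dP = −28.
ε = (dQ/dP)(P/Q) = (-28)(15.1/2060.200).
|ε| < 1, so demand is inelastic at this price.

-0.205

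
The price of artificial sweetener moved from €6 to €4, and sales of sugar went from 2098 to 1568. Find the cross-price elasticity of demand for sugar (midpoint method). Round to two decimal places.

ΔQ_x = 1568 − 2098 = -530; ΔP_y = 4 − 6 = -2.
Midpoints: P̄_y = 5.00, Q̄_x = 1833.0.
ε_xy = (ΔQ_x/ΔP_y)(P̄_y/Q̄_x) = (-530/-2)(5.00/1833.0).
ε_xy > 0, so the goods are substitutes.

0.72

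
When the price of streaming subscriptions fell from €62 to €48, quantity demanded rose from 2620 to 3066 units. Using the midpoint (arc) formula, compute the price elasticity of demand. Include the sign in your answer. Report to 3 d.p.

ΔQ = 3066 − 2620 = 446; ΔP = 48 − 62 = -14.
Midpoints: P̄ = 55.00, Q̄ = 2843.0.
ε = (ΔQ/ΔP)(P̄/Q̄) = (446/-14)(55.00/2843.0).

-0.616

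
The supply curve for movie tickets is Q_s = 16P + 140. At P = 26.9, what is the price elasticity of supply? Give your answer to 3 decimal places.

At P = 26.9, Q_s = 570.40.
dQ_s/dP = 16.
ε_s = (dQ_s/dP)(P/Q_s) = (16)(26.9/570.40).

0.755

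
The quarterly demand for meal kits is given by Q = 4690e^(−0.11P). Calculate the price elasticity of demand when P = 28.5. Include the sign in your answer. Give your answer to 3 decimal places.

-3.135

At P = 28.5, Q = 204.014.
dQ/dP = −0.11·4690e^(−0.11P) = −0.11Q = -22.442.
ε = (dQ/dP)(P/Q) = (-22.442)(28.5/204.014).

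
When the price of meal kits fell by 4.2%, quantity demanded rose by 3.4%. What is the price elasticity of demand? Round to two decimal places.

-0.81

ε = %ΔQ / %ΔP = (3.4)/(-4.2) = -0.810.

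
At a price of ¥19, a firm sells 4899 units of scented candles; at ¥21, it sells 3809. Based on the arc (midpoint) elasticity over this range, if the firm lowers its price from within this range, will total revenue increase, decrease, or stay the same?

Arc ε = (-1090/2)(20.00/4354.0) ≈ -2.503.
|ε| = 2.50 > 1, so demand is elastic. A price cut therefore raises total revenue.

increase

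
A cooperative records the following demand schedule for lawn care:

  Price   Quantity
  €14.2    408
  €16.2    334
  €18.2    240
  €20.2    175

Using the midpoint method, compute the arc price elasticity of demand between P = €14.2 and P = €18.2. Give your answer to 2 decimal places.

At P = 14.2, Q = 408; at P = 18.2, Q = 240.
ΔQ = -168, ΔP = 4.0. Midpoints: P̄ = 16.20, Q̄ = 324.0.
ε = (ΔQ/ΔP)(P̄/Q̄) = (-168/4.0)(16.20/324.0).

-2.10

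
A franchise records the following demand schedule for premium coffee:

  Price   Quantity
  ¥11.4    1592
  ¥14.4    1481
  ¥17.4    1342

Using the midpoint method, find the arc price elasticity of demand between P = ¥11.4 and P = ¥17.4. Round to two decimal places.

At P = 11.4, Q = 1592; at P = 17.4, Q = 1342.
ΔQ = -250, ΔP = 6.0. Midpoints: P̄ = 14.40, Q̄ = 1467.0.
ε = (ΔQ/ΔP)(P̄/Q̄) = (-250/6.0)(14.40/1467.0).

-0.41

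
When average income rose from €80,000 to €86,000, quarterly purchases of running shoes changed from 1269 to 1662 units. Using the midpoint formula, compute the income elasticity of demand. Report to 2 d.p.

ΔQ = 393, ΔI = 6000. Midpoints: Ī = 83,000, Q̄ = 1465.5.
ε_I = (ΔQ/ΔI)(Ī/Q̄) = (393/6000)(83000/1465.5).

3.71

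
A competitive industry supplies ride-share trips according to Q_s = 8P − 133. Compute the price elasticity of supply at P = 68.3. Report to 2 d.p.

1.32

At P = 68.3, Q_s = 413.40.
dQ_s/dP = 8.
ε_s = (dQ_s/dP)(P/Q_s) = (8)(68.3/413.40).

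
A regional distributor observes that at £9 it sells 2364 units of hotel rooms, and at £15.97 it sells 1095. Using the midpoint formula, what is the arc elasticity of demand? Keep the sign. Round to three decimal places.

ΔQ = 1095 − 2364 = -1269; ΔP = 15.97 − 9 = 6.97.
Midpoints: P̄ = 12.48, Q̄ = 1729.5.
ε = (ΔQ/ΔP)(P̄/Q̄) = (-1269/6.97)(12.48/1729.5).

-1.314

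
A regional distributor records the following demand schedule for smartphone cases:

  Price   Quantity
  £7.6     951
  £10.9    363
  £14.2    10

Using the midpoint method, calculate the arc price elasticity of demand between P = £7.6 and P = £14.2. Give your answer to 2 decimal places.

At P = 7.6, Q = 951; at P = 14.2, Q = 10.
ΔQ = -941, ΔP = 6.6. Midpoints: P̄ = 10.90, Q̄ = 480.5.
ε = (ΔQ/ΔP)(P̄/Q̄) = (-941/6.6)(10.90/480.5).

-3.23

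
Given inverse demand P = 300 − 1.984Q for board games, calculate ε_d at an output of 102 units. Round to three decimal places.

At Q = 102, P = 300 − 1.984(102) = 97.63.
dP/dQ = −1.984, so dQ/dP = 1/(−1.984) = -0.504.
ε = (dQ/dP)(P/Q) = (-0.504)(97.63/102).

-0.482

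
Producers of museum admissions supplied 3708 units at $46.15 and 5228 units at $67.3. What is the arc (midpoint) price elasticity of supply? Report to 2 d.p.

0.91

ΔQ = 5228 − 3708 = 1520; ΔP = 67.3 − 46.15 = 21.15.
Midpoints: P̄ = 56.72, Q̄ = 4468.0.
ε_s = (ΔQ/ΔP)(P̄/Q̄) = (1520/21.15)(56.72/4468.0).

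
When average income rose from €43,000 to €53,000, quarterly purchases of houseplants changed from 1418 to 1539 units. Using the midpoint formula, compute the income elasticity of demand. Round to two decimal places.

ΔQ = 121, ΔI = 10000. Midpoints: Ī = 48,000, Q̄ = 1478.5.
ε_I = (ΔQ/ΔI)(Ī/Q̄) = (121/10000)(48000/1478.5).
ε_I > 0, so the good is normal.

0.39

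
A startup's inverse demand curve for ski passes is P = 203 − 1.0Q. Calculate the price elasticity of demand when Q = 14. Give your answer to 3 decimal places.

At Q = 14, P = 203 − 1.0(14) = 189.00.
dP/dQ = −1.0, so dQ/dP = 1/(−1.0) = -1.000.
ε = (dQ/dP)(P/Q) = (-1.000)(189.00/14).

-13.500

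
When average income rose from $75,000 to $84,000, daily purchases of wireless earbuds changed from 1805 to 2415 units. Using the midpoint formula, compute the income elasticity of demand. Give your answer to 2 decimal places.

2.55

ΔQ = 610, ΔI = 9000. Midpoints: Ī = 79,500, Q̄ = 2110.0.
ε_I = (ΔQ/ΔI)(Ī/Q̄) = (610/9000)(79500/2110.0).
ε_I > 0, so the good is normal.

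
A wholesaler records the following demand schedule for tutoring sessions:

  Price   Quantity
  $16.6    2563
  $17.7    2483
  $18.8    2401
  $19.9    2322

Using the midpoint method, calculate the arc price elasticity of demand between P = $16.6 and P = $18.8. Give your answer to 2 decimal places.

-0.53

At P = 16.6, Q = 2563; at P = 18.8, Q = 2401.
ΔQ = -162, ΔP = 2.2. Midpoints: P̄ = 17.70, Q̄ = 2482.0.
ε = (ΔQ/ΔP)(P̄/Q̄) = (-162/2.2)(17.70/2482.0).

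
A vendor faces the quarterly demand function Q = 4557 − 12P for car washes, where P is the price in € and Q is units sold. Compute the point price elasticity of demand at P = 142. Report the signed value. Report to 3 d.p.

At P = 142, Q = 2853.
dQ/dP = −12.
ε = (dQ/dP)(P/Q) = (-12)(142/2853).
|ε| < 1, so demand is inelastic at this price.

-0.597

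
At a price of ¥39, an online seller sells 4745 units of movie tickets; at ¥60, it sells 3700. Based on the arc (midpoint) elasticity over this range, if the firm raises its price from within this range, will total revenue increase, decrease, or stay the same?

increase

Arc ε = (-1045/21)(49.50/4222.5) ≈ -0.583.
|ε| = 0.58 < 1, so demand is inelastic. A price rise therefore raises total revenue.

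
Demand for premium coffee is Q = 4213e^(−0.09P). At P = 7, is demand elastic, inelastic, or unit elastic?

inelastic

Q = 2243.809, dQ/dP = -201.943.
ε = (dQ/dP)(P/Q) ≈ -0.630.
|ε| = 0.63 < 1.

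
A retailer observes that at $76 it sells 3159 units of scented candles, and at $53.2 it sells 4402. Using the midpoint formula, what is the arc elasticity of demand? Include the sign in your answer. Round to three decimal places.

ΔQ = 4402 − 3159 = 1243; ΔP = 53.2 − 76 = -22.8.
Midpoints: P̄ = 64.60, Q̄ = 3780.5.
ε = (ΔQ/ΔP)(P̄/Q̄) = (1243/-22.8)(64.60/3780.5).

-0.932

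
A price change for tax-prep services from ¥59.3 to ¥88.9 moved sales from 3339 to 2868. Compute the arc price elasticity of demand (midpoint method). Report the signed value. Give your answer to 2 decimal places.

-0.38

ΔQ = 2868 − 3339 = -471; ΔP = 88.9 − 59.3 = 29.6.
Midpoints: P̄ = 74.10, Q̄ = 3103.5.
ε = (ΔQ/ΔP)(P̄/Q̄) = (-471/29.6)(74.10/3103.5).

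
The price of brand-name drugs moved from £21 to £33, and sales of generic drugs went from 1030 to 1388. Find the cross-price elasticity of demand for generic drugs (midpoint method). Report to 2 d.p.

ΔQ_x = 1388 − 1030 = 358; ΔP_y = 33 − 21 = 12.
Midpoints: P̄_y = 27.00, Q̄_x = 1209.0.
ε_xy = (ΔQ_x/ΔP_y)(P̄_y/Q̄_x) = (358/12)(27.00/1209.0).

0.67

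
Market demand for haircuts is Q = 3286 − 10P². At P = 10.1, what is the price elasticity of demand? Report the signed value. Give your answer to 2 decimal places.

-0.90

At P = 10.1, Q = 2265.900.
dQ/dP = −20P = -202.
ε = (dQ/dP)(P/Q) = (-202)(10.1/2265.900).
|ε| < 1, so demand is inelastic at this price.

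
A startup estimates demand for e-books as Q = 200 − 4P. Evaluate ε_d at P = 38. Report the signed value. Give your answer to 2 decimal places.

At P = 38, Q = 48.
dQ/dP = −4.
ε = (dQ/dP)(P/Q) = (-4)(38/48).

-3.17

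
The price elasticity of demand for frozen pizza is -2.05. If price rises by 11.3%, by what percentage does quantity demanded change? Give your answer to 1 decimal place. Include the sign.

-23.2%

%ΔQ ≈ ε × %ΔP = (-2.05)(11.3%) = -23.16%.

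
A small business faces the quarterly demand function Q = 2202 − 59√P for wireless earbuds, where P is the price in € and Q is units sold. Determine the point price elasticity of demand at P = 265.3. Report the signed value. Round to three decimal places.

At P = 265.3, Q = 1241.006.
dQ/dP = −59/(2√P) = -1.811.
ε = (dQ/dP)(P/Q) = (-1.811)(265.3/1241.006).

-0.387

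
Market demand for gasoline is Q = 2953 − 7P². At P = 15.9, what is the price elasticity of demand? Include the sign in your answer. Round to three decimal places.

-2.991

At P = 15.9, Q = 1183.330.
dQ/dP = −14P = -222.600.
ε = (dQ/dP)(P/Q) = (-222.600)(15.9/1183.330).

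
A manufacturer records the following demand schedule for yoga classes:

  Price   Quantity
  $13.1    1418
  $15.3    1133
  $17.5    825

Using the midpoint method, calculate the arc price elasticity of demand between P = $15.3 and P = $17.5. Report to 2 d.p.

At P = 15.3, Q = 1133; at P = 17.5, Q = 825.
ΔQ = -308, ΔP = 2.2. Midpoints: P̄ = 16.40, Q̄ = 979.0.
ε = (ΔQ/ΔP)(P̄/Q̄) = (-308/2.2)(16.40/979.0).

-2.35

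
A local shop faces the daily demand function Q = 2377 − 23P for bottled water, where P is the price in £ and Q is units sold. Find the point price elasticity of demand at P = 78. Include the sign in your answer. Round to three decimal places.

-3.077

At P = 78, Q = 583.
dQ/dP = −23.
ε = (dQ/dP)(P/Q) = (-23)(78/583).
|ε| > 1, so demand is elastic at this price.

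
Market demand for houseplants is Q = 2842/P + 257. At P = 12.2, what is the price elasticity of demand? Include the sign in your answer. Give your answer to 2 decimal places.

At P = 12.2, Q = 489.951.
dQ/dP = −2842/P² = -19.094.
ε = (dQ/dP)(P/Q) = (-19.094)(12.2/489.951).

-0.48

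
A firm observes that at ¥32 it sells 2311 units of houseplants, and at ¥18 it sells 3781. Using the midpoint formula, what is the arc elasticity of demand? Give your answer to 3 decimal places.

ΔQ = 3781 − 2311 = 1470; ΔP = 18 − 32 = -14.
Midpoints: P̄ = 25.00, Q̄ = 3046.0.
ε = (ΔQ/ΔP)(P̄/Q̄) = (1470/-14)(25.00/3046.0).

-0.862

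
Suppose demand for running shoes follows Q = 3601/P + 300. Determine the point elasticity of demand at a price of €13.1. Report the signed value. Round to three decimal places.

-0.478

At P = 13.1, Q = 574.885.
dQ/dP = −3601/P² = -20.984.
ε = (dQ/dP)(P/Q) = (-20.984)(13.1/574.885).
|ε| < 1, so demand is inelastic at this price.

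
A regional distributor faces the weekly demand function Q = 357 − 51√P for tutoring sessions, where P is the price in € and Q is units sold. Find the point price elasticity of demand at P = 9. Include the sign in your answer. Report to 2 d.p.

-0.38

At P = 9, Q = 204.
dQ/dP = −51/(2√P) = -8.500.
ε = (dQ/dP)(P/Q) = (-8.500)(9/204).
|ε| < 1, so demand is inelastic at this price.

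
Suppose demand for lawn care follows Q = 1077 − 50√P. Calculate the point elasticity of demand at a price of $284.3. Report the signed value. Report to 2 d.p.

-1.80

At P = 284.3, Q = 233.940.
dQ/dP = −50/(2√P) = -1.483.
ε = (dQ/dP)(P/Q) = (-1.483)(284.3/233.940).
|ε| > 1, so demand is elastic at this price.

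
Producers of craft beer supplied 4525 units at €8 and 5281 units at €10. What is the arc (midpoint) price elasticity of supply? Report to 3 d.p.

ΔQ = 5281 − 4525 = 756; ΔP = 10 − 8 = 2.
Midpoints: P̄ = 9.00, Q̄ = 4903.0.
ε_s = (ΔQ/ΔP)(P̄/Q̄) = (756/2)(9.00/4903.0).

0.694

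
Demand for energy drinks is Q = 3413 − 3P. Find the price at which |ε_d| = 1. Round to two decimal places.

568.83

For linear demand Q = a − bP, ε = −bP/(a − bP). |ε| = 1 when bP = a − bP, i.e. P = a/(2b).
P = 3413/(2·3) = 3413/6 = 568.8333.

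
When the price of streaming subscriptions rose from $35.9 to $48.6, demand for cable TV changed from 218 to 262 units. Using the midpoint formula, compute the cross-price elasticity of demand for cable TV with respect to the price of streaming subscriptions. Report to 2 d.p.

ΔQ_x = 262 − 218 = 44; ΔP_y = 48.6 − 35.9 = 12.7.
Midpoints: P̄_y = 42.25, Q̄_x = 240.0.
ε_xy = (ΔQ_x/ΔP_y)(P̄_y/Q̄_x) = (44/12.7)(42.25/240.0).

0.61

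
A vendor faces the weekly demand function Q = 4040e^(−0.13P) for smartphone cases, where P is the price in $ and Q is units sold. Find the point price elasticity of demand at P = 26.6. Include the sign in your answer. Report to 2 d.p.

At P = 26.6, Q = 127.230.
dQ/dP = −0.13·4040e^(−0.13P) = −0.13Q = -16.540.
ε = (dQ/dP)(P/Q) = (-16.540)(26.6/127.230).

-3.46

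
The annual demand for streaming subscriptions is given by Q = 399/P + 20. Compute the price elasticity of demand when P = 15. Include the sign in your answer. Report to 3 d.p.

At P = 15, Q = 46.600.
dQ/dP = −399/P² = -1.773.
ε = (dQ/dP)(P/Q) = (-1.773)(15/46.600).

-0.571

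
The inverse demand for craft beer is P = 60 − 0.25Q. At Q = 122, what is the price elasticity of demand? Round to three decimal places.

At Q = 122, P = 60 − 0.25(122) = 29.50.
dP/dQ = −0.25, so dQ/dP = 1/(−0.25) = -4.000.
ε = (dQ/dP)(P/Q) = (-4.000)(29.50/122).

-0.967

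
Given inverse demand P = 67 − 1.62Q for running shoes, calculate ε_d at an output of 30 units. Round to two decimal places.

At Q = 30, P = 67 − 1.62(30) = 18.40.
dP/dQ = −1.62, so dQ/dP = 1/(−1.62) = -0.617.
ε = (dQ/dP)(P/Q) = (-0.617)(18.40/30).

-0.38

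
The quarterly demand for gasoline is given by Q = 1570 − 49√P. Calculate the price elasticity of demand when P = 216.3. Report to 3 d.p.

At P = 216.3, Q = 849.350.
dQ/dP = −49/(2√P) = -1.666.
ε = (dQ/dP)(P/Q) = (-1.666)(216.3/849.350).

-0.424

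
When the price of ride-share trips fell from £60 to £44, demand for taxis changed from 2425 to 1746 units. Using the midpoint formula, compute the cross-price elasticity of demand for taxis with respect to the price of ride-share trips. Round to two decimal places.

ΔQ_x = 1746 − 2425 = -679; ΔP_y = 44 − 60 = -16.
Midpoints: P̄_y = 52.00, Q̄_x = 2085.5.
ε_xy = (ΔQ_x/ΔP_y)(P̄_y/Q̄_x) = (-679/-16)(52.00/2085.5).

1.06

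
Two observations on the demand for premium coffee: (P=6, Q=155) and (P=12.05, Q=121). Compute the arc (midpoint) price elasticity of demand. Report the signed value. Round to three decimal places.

ΔQ = 121 − 155 = -34; ΔP = 12.05 − 6 = 6.05.
Midpoints: P̄ = 9.03, Q̄ = 138.0.
ε = (ΔQ/ΔP)(P̄/Q̄) = (-34/6.05)(9.03/138.0).

-0.368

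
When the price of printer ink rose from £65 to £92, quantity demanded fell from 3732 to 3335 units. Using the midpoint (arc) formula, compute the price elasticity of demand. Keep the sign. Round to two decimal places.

-0.33

ΔQ = 3335 − 3732 = -397; ΔP = 92 − 65 = 27.
Midpoints: P̄ = 78.50, Q̄ = 3533.5.
ε = (ΔQ/ΔP)(P̄/Q̄) = (-397/27)(78.50/3533.5).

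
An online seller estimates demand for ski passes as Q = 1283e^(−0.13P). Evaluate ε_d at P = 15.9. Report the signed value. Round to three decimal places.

-2.067

At P = 15.9, Q = 162.383.
dQ/dP = −0.13·1283e^(−0.13P) = −0.13Q = -21.110.
ε = (dQ/dP)(P/Q) = (-21.110)(15.9/162.383).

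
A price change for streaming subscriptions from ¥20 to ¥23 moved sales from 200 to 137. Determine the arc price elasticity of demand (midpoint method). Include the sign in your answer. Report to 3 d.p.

ΔQ = 137 − 200 = -63; ΔP = 23 − 20 = 3.
Midpoints: P̄ = 21.50, Q̄ = 168.5.
ε = (ΔQ/ΔP)(P̄/Q̄) = (-63/3)(21.50/168.5).

-2.680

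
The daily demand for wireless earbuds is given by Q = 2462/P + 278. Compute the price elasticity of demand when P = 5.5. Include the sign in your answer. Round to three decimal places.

-0.617

At P = 5.5, Q = 725.636.
dQ/dP = −2462/P² = -81.388.
ε = (dQ/dP)(P/Q) = (-81.388)(5.5/725.636).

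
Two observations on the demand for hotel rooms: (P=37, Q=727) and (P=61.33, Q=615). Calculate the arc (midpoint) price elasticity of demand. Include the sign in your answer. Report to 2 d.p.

ΔQ = 615 − 727 = -112; ΔP = 61.33 − 37 = 24.33.
Midpoints: P̄ = 49.16, Q̄ = 671.0.
ε = (ΔQ/ΔP)(P̄/Q̄) = (-112/24.33)(49.16/671.0).

-0.34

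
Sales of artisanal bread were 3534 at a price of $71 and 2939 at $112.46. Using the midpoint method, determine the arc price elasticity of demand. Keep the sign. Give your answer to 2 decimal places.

ΔQ = 2939 − 3534 = -595; ΔP = 112.46 − 71 = 41.46.
Midpoints: P̄ = 91.73, Q̄ = 3236.5.
ε = (ΔQ/ΔP)(P̄/Q̄) = (-595/41.46)(91.73/3236.5).

-0.41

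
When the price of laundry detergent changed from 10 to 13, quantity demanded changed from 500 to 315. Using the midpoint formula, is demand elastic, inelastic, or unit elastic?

elastic

Arc ε ≈ -1.740.
|ε| = 1.74 > 1.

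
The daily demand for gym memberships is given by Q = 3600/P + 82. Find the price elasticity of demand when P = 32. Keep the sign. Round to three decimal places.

-0.578

At P = 32, Q = 194.500.
dQ/dP = −3600/P² = -3.516.
ε = (dQ/dP)(P/Q) = (-3.516)(32/194.500).
|ε| < 1, so demand is inelastic at this price.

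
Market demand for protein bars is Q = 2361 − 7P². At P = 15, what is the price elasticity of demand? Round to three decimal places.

-4.008

At P = 15, Q = 786.
dQ/dP = −14P = -210.
ε = (dQ/dP)(P/Q) = (-210)(15/786).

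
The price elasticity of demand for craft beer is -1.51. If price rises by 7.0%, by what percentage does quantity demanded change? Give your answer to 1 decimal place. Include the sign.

-10.6%

%ΔQ ≈ ε × %ΔP = (-1.51)(7.0%) = -10.57%.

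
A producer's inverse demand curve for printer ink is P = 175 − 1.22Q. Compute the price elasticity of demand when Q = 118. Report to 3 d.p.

-0.216

At Q = 118, P = 175 − 1.22(118) = 31.04.
dP/dQ = −1.22, so dQ/dP = 1/(−1.22) = -0.820.
ε = (dQ/dP)(P/Q) = (-0.820)(31.04/118).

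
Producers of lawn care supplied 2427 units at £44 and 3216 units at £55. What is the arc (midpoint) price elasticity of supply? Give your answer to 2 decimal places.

1.26

ΔQ = 3216 − 2427 = 789; ΔP = 55 − 44 = 11.
Midpoints: P̄ = 49.50, Q̄ = 2821.5.
ε_s = (ΔQ/ΔP)(P̄/Q̄) = (789/11)(49.50/2821.5).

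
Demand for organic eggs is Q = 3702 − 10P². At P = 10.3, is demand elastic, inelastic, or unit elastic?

Q = 2641.100, dQ/dP = -206.
ε = (dQ/dP)(P/Q) ≈ -0.803.
|ε| = 0.80 < 1.

inelastic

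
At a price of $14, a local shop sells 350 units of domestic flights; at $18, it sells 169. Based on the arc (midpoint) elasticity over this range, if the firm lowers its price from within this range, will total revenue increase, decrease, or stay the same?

increase

Arc ε = (-181/4)(16.00/259.5) ≈ -2.790.
|ε| = 2.79 > 1, so demand is elastic. A price cut therefore raises total revenue.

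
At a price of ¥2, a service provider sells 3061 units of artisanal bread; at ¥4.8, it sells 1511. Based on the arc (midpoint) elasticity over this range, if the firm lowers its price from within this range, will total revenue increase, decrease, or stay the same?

Arc ε = (-1550/2.8)(3.40/2286.0) ≈ -0.823.
|ε| = 0.82 < 1, so demand is inelastic. A price cut therefore reduces total revenue.

decrease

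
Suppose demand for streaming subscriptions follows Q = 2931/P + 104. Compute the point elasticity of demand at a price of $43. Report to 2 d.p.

At P = 43, Q = 172.163.
dQ/dP = −2931/P² = -1.585.
ε = (dQ/dP)(P/Q) = (-1.585)(43/172.163).

-0.40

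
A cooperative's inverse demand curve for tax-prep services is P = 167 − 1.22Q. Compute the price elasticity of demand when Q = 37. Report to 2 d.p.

At Q = 37, P = 167 − 1.22(37) = 121.86.
dP/dQ = −1.22, so dQ/dP = 1/(−1.22) = -0.820.
ε = (dQ/dP)(P/Q) = (-0.820)(121.86/37).

-2.70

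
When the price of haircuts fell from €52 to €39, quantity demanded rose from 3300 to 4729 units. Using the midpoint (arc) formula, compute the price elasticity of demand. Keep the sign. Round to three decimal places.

-1.246

ΔQ = 4729 − 3300 = 1429; ΔP = 39 − 52 = -13.
Midpoints: P̄ = 45.50, Q̄ = 4014.5.
ε = (ΔQ/ΔP)(P̄/Q̄) = (1429/-13)(45.50/4014.5).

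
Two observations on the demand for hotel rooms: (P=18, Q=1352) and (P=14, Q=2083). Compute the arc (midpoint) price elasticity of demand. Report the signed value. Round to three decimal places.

ΔQ = 2083 − 1352 = 731; ΔP = 14 − 18 = -4.
Midpoints: P̄ = 16.00, Q̄ = 1717.5.
ε = (ΔQ/ΔP)(P̄/Q̄) = (731/-4)(16.00/1717.5).

-1.702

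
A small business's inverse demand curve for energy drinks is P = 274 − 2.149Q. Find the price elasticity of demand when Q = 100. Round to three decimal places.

At Q = 100, P = 274 − 2.149(100) = 59.10.
dP/dQ = −2.149, so dQ/dP = 1/(−2.149) = -0.465.
ε = (dQ/dP)(P/Q) = (-0.465)(59.10/100).

-0.275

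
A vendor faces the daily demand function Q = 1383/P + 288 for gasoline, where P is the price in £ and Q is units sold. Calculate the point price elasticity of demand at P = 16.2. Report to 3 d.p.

-0.229

At P = 16.2, Q = 373.370.
dQ/dP = −1383/P² = -5.270.
ε = (dQ/dP)(P/Q) = (-5.270)(16.2/373.370).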